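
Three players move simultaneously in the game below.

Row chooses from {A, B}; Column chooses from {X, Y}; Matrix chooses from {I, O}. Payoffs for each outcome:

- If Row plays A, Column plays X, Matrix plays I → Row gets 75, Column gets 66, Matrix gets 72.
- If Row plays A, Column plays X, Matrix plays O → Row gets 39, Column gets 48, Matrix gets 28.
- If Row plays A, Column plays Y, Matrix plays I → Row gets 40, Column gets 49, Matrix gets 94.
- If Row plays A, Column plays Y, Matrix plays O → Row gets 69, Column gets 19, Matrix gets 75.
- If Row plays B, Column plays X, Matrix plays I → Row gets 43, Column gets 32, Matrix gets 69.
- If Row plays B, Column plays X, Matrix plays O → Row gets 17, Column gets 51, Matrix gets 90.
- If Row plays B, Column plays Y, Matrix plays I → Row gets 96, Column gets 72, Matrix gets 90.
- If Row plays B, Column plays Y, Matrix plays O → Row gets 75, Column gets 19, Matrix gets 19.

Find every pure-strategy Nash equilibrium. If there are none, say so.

(A, X, I): Row gets 75, best alternative 43; Column gets 66, best alternative 49; Matrix gets 72, best alternative 28. No profitable deviation — NE.
(A, X, O): Matrix can switch to I (28 → 72). Not NE.
(A, Y, I): Row can switch to B (40 → 96). Not NE.
(A, Y, O): Row can switch to B (69 → 75). Not NE.
(B, X, I): Row can switch to A (43 → 75). Not NE.
(B, X, O): Row can switch to A (17 → 39). Not NE.
(B, Y, I): Row gets 96, best alternative 40; Column gets 72, best alternative 32; Matrix gets 90, best alternative 19. No profitable deviation — NE.
(B, Y, O): Column can switch to X (19 → 51). Not NE.

(A, X, I) and (B, Y, I)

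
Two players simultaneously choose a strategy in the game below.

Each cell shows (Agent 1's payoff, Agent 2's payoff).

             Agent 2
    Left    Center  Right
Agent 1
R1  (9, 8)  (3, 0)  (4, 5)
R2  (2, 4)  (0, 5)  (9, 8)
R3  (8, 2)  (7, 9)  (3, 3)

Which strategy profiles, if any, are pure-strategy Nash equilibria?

For each strategy profile, look for a profitable unilateral deviation.
(R1, Left): Agent 1 gets 9, best alternative 8; Agent 2 gets 8, best alternative 5. No profitable deviation — NE.
(R1, Center): Agent 1 can switch to R3 (3 → 7). Not NE.
(R1, Right): Agent 1 can switch to R2 (4 → 9). Not NE.
(R2, Left): Agent 1 can switch to R1 (2 → 9). Not NE.
(R2, Center): Agent 1 can switch to R1 (0 → 3). Not NE.
(R2, Right): Agent 1 gets 9, best alternative 4; Agent 2 gets 8, best alternative 5. No profitable deviation — NE.
(R3, Left): Agent 1 can switch to R1 (8 → 9). Not NE.
(R3, Center): Agent 1 gets 7, best alternative 3; Agent 2 gets 9, best alternative 3. No profitable deviation — NE.
(R3, Right): Agent 1 can switch to R1 (3 → 4). Not NE.

The pure Nash equilibria are (R1, Left); (R2, Right); (R3, Center).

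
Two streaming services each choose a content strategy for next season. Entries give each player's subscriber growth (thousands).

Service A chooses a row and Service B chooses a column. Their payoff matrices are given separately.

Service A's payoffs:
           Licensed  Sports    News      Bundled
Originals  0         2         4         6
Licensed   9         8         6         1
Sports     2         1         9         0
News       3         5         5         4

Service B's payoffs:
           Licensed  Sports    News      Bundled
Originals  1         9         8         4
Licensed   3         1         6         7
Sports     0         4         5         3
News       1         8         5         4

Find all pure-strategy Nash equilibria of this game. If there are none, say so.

Check each profile: it is a Nash equilibrium iff no player can strictly gain by switching unilaterally.
(Originals, Licensed): Service A can switch to Licensed (0 → 9). Not NE.
(Originals, Sports): Service A can switch to Licensed (2 → 8). Not NE.
(Originals, News): Service A can switch to Licensed (4 → 6). Not NE.
(Originals, Bundled): Service B can switch to Sports (4 → 9). Not NE.
(Licensed, Licensed): Service B can switch to News (3 → 6). Not NE.
(Licensed, Sports): Service B can switch to Licensed (1 → 3). Not NE.
(Licensed, News): Service A can switch to Sports (6 → 9). Not NE.
(Licensed, Bundled): Service A can switch to Originals (1 → 6). Not NE.
(Sports, Licensed): Service A can switch to Licensed (2 → 9). Not NE.
(Sports, Sports): Service A can switch to Originals (1 → 2). Not NE.
(Sports, News): Service A gets 9, best alternative 6; Service B gets 5, best alternative 4. No profitable deviation — NE.
(Sports, Bundled): Service A can switch to Originals (0 → 6). Not NE.
(News, Licensed): Service A can switch to Licensed (3 → 9). Not NE.
(The remaining 3 profiles each have a profitable deviation by the same check.)

The unique pure-strategy Nash equilibrium is (Sports, News).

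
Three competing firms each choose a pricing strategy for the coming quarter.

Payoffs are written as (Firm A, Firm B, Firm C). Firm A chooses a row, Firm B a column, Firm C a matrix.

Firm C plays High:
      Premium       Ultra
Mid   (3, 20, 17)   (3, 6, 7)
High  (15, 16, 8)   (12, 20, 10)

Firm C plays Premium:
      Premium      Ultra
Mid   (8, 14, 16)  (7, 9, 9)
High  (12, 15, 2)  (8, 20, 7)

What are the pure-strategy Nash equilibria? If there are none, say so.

Check each profile: it is a Nash equilibrium iff no player can strictly gain by switching unilaterally.
(Mid, Premium, High): Firm A can switch to High (3 → 15). Not NE.
(Mid, Premium, Premium): Firm A can switch to High (8 → 12). Not NE.
(Mid, Ultra, High): Firm A can switch to High (3 → 12). Not NE.
(Mid, Ultra, Premium): Firm A can switch to High (7 → 8). Not NE.
(High, Premium, High): Firm B can switch to Ultra (16 → 20). Not NE.
(High, Premium, Premium): Firm B can switch to Ultra (15 → 20). Not NE.
(High, Ultra, High): Firm A gets 12, best alternative 3; Firm B gets 20, best alternative 16; Firm C gets 10, best alternative 7. No profitable deviation — NE.
(The remaining 1 profile has a profitable deviation by the same check.)

(High, Ultra, High)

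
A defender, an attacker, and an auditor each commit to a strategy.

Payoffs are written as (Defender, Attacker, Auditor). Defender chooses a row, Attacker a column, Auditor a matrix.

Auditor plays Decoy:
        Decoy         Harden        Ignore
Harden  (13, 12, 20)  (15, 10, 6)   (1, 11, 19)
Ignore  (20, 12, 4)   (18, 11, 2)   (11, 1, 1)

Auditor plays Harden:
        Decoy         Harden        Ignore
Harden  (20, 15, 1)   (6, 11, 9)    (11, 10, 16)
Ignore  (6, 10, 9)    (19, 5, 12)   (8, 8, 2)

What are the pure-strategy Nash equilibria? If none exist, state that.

Mark each player's best response to every combination of opponents' strategies; a profile where every player is best-responding is a pure Nash equilibrium.
Defender against (Decoy, Decoy): payoffs 13, 20 → best response Ignore.
Defender against (Decoy, Harden): payoffs 20, 6 → best response Harden.
Defender against (Harden, Decoy): payoffs 15, 18 → best response Ignore.
Defender against (Harden, Harden): payoffs 6, 19 → best response Ignore.
Defender against (Ignore, Decoy): payoffs 1, 11 → best response Ignore.
Defender against (Ignore, Harden): payoffs 11, 8 → best response Harden.
Attacker against (Harden, Decoy): payoffs 12, 10, 11 → best response Decoy.
Attacker against (Harden, Harden): payoffs 15, 11, 10 → best response Decoy.
Attacker against (Ignore, Decoy): payoffs 12, 11, 1 → best response Decoy.
Attacker against (Ignore, Harden): payoffs 10, 5, 8 → best response Decoy.
Auditor against (Harden, Decoy): payoffs 20, 1 → best response Decoy.
Auditor against (Harden, Harden): payoffs 6, 9 → best response Harden.
Auditor against (Harden, Ignore): payoffs 19, 16 → best response Decoy.
Auditor against (Ignore, Decoy): payoffs 4, 9 → best response Harden.
Auditor against (Ignore, Harden): payoffs 2, 12 → best response Harden.
Auditor against (Ignore, Ignore): payoffs 1, 2 → best response Harden.
No profile is a mutual best response for all players.

This game has no pure Nash equilibrium.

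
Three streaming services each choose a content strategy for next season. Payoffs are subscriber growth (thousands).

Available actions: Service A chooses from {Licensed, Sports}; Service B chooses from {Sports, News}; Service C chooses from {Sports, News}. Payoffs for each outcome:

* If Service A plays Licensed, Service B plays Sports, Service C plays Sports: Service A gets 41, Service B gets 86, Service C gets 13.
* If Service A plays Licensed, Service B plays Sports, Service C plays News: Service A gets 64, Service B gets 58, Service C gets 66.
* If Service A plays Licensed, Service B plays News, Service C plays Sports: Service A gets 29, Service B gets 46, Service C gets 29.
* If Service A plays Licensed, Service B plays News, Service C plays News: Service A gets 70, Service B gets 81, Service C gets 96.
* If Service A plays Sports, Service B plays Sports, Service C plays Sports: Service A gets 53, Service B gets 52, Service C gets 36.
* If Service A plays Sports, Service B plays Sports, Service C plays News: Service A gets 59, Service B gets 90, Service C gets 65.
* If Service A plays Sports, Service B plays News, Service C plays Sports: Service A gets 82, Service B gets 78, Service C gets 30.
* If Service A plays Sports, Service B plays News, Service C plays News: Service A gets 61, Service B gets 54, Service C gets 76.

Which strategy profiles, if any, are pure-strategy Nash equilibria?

(Licensed, Sports, Sports): Service A can switch to Sports (41 → 53). Not NE.
(Licensed, Sports, News): Service B can switch to News (58 → 81). Not NE.
(Licensed, News, Sports): Service A can switch to Sports (29 → 82). Not NE.
(Licensed, News, News): Service A gets 70, best alternative 61; Service B gets 81, best alternative 58; Service C gets 96, best alternative 29. No profitable deviation — NE.
(Sports, Sports, Sports): Service B can switch to News (52 → 78). Not NE.
(Sports, Sports, News): Service A can switch to Licensed (59 → 64). Not NE.
(Sports, News, Sports): Service C can switch to News (30 → 76). Not NE.
(The remaining 1 profile has a profitable deviation by the same check.)

Pure NE: (Licensed, News, News)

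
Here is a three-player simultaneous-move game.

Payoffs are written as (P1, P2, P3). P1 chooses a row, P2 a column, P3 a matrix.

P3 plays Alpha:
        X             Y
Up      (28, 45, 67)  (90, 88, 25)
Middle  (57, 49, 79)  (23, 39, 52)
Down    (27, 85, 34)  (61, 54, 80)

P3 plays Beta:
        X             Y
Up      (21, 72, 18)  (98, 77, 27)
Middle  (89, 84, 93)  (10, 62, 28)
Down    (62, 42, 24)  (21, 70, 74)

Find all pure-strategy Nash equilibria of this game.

P1 against (X, Alpha): payoffs 28, 57, 27 → best response Middle.
P1 against (X, Beta): payoffs 21, 89, 62 → best response Middle.
P1 against (Y, Alpha): payoffs 90, 23, 61 → best response Up.
P1 against (Y, Beta): payoffs 98, 10, 21 → best response Up.
P2 against (Up, Alpha): payoffs 45, 88 → best response Y.
P2 against (Up, Beta): payoffs 72, 77 → best response Y.
P2 against (Middle, Alpha): payoffs 49, 39 → best response X.
P2 against (Middle, Beta): payoffs 84, 62 → best response X.
P2 against (Down, Alpha): payoffs 85, 54 → best response X.
P2 against (Down, Beta): payoffs 42, 70 → best response Y.
P3 against (Up, X): payoffs 67, 18 → best response Alpha.
P3 against (Up, Y): payoffs 25, 27 → best response Beta.
P3 against (Middle, X): payoffs 79, 93 → best response Beta.
P3 against (Middle, Y): payoffs 52, 28 → best response Alpha.
P3 against (Down, X): payoffs 34, 24 → best response Alpha.
P3 against (Down, Y): payoffs 80, 74 → best response Alpha.
Mutual best responses: (Up, Y, Beta); (Middle, X, Beta).

(Up, Y, Beta); (Middle, X, Beta)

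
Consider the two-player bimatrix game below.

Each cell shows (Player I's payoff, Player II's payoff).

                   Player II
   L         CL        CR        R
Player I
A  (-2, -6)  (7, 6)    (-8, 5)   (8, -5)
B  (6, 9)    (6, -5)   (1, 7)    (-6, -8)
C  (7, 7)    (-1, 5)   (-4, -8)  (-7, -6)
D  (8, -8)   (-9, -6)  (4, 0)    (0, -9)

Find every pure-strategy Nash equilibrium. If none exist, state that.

Mark each player's best response to every combination of opponents' strategies; a profile where every player is best-responding is a pure Nash equilibrium.
Player I against L: payoffs -2, 6, 7, 8 → best response D.
Player I against CL: payoffs 7, 6, -1, -9 → best response A.
Player I against CR: payoffs -8, 1, -4, 4 → best response D.
Player I against R: payoffs 8, -6, -7, 0 → best response A.
Player II against A: payoffs -6, 6, 5, -5 → best response CL.
Player II against B: payoffs 9, -5, 7, -8 → best response L.
Player II against C: payoffs 7, 5, -8, -6 → best response L.
Player II against D: payoffs -8, -6, 0, -9 → best response CR.
Mutual best responses: (A, CL); (D, CR).

Pure-strategy Nash equilibria: (A, CL); (D, CR)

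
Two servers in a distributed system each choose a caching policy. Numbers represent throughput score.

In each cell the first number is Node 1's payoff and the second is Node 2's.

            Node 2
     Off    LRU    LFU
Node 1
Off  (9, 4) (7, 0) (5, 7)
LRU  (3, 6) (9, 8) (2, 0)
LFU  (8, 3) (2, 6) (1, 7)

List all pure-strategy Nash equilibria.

(Off, Off): Node 2 can switch to LFU (4 → 7). Not NE.
(Off, LRU): Node 1 can switch to LRU (7 → 9). Not NE.
(Off, LFU): Node 1 gets 5, best alternative 2; Node 2 gets 7, best alternative 4. No profitable deviation — NE.
(LRU, Off): Node 1 can switch to Off (3 → 9). Not NE.
(LRU, LRU): Node 1 gets 9, best alternative 7; Node 2 gets 8, best alternative 6. No profitable deviation — NE.
(LRU, LFU): Node 1 can switch to Off (2 → 5). Not NE.
(LFU, Off): Node 1 can switch to Off (8 → 9). Not NE.
(LFU, LRU): Node 1 can switch to Off (2 → 7). Not NE.
(The remaining 1 profile has a profitable deviation by the same check.)

The pure Nash equilibria are (Off, LFU); (LRU, LRU).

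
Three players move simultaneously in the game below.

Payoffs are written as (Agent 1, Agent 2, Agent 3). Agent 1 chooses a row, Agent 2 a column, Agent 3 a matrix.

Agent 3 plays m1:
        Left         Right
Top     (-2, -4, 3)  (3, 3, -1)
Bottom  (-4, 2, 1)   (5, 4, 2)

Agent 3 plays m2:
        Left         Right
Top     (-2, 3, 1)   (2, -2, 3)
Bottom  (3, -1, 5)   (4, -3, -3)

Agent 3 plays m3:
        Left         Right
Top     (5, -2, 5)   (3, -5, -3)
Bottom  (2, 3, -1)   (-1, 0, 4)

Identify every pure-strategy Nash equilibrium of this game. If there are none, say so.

(Top, Left, m3), (Bottom, Left, m2)

For each strategy profile, look for a profitable unilateral deviation.
(Top, Left, m1): Agent 2 can switch to Right (-4 → 3). Not NE.
(Top, Left, m2): Agent 1 can switch to Bottom (-2 → 3). Not NE.
(Top, Left, m3): Agent 1 gets 5, best alternative 2; Agent 2 gets -2, best alternative -5; Agent 3 gets 5, best alternative 3. No profitable deviation — NE.
(Top, Right, m1): Agent 1 can switch to Bottom (3 → 5). Not NE.
(Top, Right, m2): Agent 1 can switch to Bottom (2 → 4). Not NE.
(Top, Right, m3): Agent 2 can switch to Left (-5 → -2). Not NE.
(Bottom, Left, m1): Agent 1 can switch to Top (-4 → -2). Not NE.
(Bottom, Left, m2): Agent 1 gets 3, best alternative -2; Agent 2 gets -1, best alternative -3; Agent 3 gets 5, best alternative 1. No profitable deviation — NE.
(The remaining 4 profiles each have a profitable deviation by the same check.)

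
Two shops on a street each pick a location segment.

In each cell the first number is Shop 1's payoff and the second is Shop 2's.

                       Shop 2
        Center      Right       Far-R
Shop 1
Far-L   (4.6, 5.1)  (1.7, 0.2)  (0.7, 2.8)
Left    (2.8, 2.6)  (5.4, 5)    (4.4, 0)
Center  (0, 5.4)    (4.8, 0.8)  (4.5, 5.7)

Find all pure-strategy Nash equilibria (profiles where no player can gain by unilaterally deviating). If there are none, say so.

Shop 1 against Center: payoffs 4.6, 2.8, 0 → best response Far-L.
Shop 1 against Right: payoffs 1.7, 5.4, 4.8 → best response Left.
Shop 1 against Far-R: payoffs 0.7, 4.4, 4.5 → best response Center.
Shop 2 against Far-L: payoffs 5.1, 0.2, 2.8 → best response Center.
Shop 2 against Left: payoffs 2.6, 5, 0 → best response Right.
Shop 2 against Center: payoffs 5.4, 0.8, 5.7 → best response Far-R.
Mutual best responses: (Far-L, Center); (Left, Right); (Center, Far-R).

The pure Nash equilibria are (Far-L, Center); (Left, Right); (Center, Far-R).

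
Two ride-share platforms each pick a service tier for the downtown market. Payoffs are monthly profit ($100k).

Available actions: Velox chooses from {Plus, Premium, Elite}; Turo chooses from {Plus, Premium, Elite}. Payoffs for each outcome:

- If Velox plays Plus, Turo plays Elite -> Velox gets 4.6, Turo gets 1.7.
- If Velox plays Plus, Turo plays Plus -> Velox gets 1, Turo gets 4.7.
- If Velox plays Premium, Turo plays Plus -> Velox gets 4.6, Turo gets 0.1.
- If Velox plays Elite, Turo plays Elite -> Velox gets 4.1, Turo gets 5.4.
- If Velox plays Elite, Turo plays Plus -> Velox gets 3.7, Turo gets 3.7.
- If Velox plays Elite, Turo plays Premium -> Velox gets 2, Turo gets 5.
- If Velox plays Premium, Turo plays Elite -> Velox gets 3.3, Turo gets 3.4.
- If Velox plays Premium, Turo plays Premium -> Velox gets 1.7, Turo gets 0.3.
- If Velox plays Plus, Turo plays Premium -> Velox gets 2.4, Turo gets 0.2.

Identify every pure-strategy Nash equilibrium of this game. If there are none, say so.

For each player, find the best response to each opponent profile; mutual best responses are the pure NE.
Velox against Plus: payoffs 1, 4.6, 3.7 → best response Premium.
Velox against Premium: payoffs 2.4, 1.7, 2 → best response Plus.
Velox against Elite: payoffs 4.6, 3.3, 4.1 → best response Plus.
Turo against Plus: payoffs 4.7, 0.2, 1.7 → best response Plus.
Turo against Premium: payoffs 0.1, 0.3, 3.4 → best response Elite.
Turo against Elite: payoffs 3.7, 5, 5.4 → best response Elite.
No profile is a mutual best response for all players.

No pure-strategy Nash equilibrium.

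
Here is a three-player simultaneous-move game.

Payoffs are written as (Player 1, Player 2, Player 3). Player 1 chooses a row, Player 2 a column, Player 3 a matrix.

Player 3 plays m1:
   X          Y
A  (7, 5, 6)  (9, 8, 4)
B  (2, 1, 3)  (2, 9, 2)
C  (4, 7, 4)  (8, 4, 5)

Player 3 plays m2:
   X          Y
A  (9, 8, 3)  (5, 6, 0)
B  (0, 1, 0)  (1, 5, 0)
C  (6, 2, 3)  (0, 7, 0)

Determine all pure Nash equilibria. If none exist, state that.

Pure NE: (A, Y, m1)

For each strategy profile, look for a profitable unilateral deviation.
(A, X, m1): Player 2 can switch to Y (5 → 8). Not NE.
(A, X, m2): Player 3 can switch to m1 (3 → 6). Not NE.
(A, Y, m1): Player 1 gets 9, best alternative 8; Player 2 gets 8, best alternative 5; Player 3 gets 4, best alternative 0. No profitable deviation — NE.
(A, Y, m2): Player 2 can switch to X (6 → 8). Not NE.
(B, X, m1): Player 1 can switch to A (2 → 7). Not NE.
(B, X, m2): Player 1 can switch to A (0 → 9). Not NE.
(B, Y, m1): Player 1 can switch to A (2 → 9). Not NE.
(B, Y, m2): Player 1 can switch to A (1 → 5). Not NE.
(C, X, m1): Player 1 can switch to A (4 → 7). Not NE.
(The remaining 3 profiles each have a profitable deviation by the same check.)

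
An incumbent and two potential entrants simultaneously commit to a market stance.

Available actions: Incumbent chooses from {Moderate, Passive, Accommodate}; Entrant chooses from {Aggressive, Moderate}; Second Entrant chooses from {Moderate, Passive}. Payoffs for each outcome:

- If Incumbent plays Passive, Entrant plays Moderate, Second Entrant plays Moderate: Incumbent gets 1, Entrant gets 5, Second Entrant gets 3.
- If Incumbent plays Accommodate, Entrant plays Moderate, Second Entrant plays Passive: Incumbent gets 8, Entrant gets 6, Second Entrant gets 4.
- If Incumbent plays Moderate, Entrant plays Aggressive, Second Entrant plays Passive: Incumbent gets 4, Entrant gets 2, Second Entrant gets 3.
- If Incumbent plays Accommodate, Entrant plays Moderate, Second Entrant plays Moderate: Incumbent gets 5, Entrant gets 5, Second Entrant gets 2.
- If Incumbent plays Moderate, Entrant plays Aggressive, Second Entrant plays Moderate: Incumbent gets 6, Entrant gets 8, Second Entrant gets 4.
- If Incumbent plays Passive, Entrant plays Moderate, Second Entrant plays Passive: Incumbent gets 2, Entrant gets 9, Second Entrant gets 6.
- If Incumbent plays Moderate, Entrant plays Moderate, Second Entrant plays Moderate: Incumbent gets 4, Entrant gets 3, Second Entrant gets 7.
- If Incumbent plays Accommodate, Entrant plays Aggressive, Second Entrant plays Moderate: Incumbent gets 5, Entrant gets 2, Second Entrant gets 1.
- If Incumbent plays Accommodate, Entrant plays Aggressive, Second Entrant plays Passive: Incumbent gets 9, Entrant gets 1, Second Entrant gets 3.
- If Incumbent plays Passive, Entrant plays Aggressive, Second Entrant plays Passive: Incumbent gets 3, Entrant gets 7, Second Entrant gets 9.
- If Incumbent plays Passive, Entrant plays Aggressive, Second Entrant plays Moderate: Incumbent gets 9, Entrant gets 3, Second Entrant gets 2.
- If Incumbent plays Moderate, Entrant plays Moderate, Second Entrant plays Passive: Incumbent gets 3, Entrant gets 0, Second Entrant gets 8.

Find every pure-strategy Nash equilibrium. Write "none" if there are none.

The unique pure-strategy Nash equilibrium is (Accommodate, Moderate, Passive).

Incumbent against (Aggressive, Moderate): payoffs 6, 9, 5 → best response Passive.
Incumbent against (Aggressive, Passive): payoffs 4, 3, 9 → best response Accommodate.
Incumbent against (Moderate, Moderate): payoffs 4, 1, 5 → best response Accommodate.
Incumbent against (Moderate, Passive): payoffs 3, 2, 8 → best response Accommodate.
Entrant against (Moderate, Moderate): payoffs 8, 3 → best response Aggressive.
Entrant against (Moderate, Passive): payoffs 2, 0 → best response Aggressive.
Entrant against (Passive, Moderate): payoffs 3, 5 → best response Moderate.
Entrant against (Passive, Passive): payoffs 7, 9 → best response Moderate.
Entrant against (Accommodate, Moderate): payoffs 2, 5 → best response Moderate.
Entrant against (Accommodate, Passive): payoffs 1, 6 → best response Moderate.
Second Entrant against (Moderate, Aggressive): payoffs 4, 3 → best response Moderate.
Second Entrant against (Moderate, Moderate): payoffs 7, 8 → best response Passive.
Second Entrant against (Passive, Aggressive): payoffs 2, 9 → best response Passive.
Second Entrant against (Passive, Moderate): payoffs 3, 6 → best response Passive.
Second Entrant against (Accommodate, Aggressive): payoffs 1, 3 → best response Passive.
Second Entrant against (Accommodate, Moderate): payoffs 2, 4 → best response Passive.
Mutual best responses: (Accommodate, Moderate, Passive).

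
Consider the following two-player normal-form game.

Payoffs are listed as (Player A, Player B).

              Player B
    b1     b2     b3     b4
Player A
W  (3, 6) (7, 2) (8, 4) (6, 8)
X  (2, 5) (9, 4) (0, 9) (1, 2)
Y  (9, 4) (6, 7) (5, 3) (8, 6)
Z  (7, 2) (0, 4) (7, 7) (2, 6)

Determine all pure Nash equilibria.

Check each profile: it is a Nash equilibrium iff no player can strictly gain by switching unilaterally.
(W, b1): Player A can switch to Y (3 → 9). Not NE.
(W, b2): Player A can switch to X (7 → 9). Not NE.
(W, b3): Player B can switch to b1 (4 → 6). Not NE.
(W, b4): Player A can switch to Y (6 → 8). Not NE.
(X, b1): Player A can switch to W (2 → 3). Not NE.
(X, b2): Player B can switch to b1 (4 → 5). Not NE.
(The remaining 10 profiles each have a profitable deviation by the same check.)

none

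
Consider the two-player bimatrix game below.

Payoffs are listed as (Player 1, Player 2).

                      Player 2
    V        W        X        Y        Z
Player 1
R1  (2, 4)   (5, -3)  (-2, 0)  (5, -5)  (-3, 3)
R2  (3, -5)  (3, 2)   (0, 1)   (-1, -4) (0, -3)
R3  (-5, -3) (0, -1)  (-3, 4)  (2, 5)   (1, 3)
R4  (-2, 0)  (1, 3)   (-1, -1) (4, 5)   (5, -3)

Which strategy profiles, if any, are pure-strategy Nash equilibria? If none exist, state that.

No pure-strategy Nash equilibrium.

(R1, V): Player 1 can switch to R2 (2 → 3). Not NE.
(R1, W): Player 2 can switch to V (-3 → 4). Not NE.
(R1, X): Player 1 can switch to R2 (-2 → 0). Not NE.
(R1, Y): Player 2 can switch to V (-5 → 4). Not NE.
(R1, Z): Player 1 can switch to R2 (-3 → 0). Not NE.
(R2, V): Player 2 can switch to W (-5 → 2). Not NE.
(R2, W): Player 1 can switch to R1 (3 → 5). Not NE.
(R2, X): Player 2 can switch to W (1 → 2). Not NE.
(R2, Y): Player 1 can switch to R1 (-1 → 5). Not NE.
(R2, Z): Player 1 can switch to R3 (0 → 1). Not NE.
(R3, V): Player 1 can switch to R1 (-5 → 2). Not NE.
(R3, W): Player 1 can switch to R1 (0 → 5). Not NE.
(The remaining 8 profiles each have a profitable deviation by the same check.)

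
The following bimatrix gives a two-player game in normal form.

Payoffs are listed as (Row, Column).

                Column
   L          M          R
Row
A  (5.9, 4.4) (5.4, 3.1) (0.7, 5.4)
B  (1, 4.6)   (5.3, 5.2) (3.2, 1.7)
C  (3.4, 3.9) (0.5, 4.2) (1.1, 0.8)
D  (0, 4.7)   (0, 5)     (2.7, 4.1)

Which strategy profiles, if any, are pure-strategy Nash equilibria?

Row against L: payoffs 5.9, 1, 3.4, 0 → best response A.
Row against M: payoffs 5.4, 5.3, 0.5, 0 → best response A.
Row against R: payoffs 0.7, 3.2, 1.1, 2.7 → best response B.
Column against A: payoffs 4.4, 3.1, 5.4 → best response R.
Column against B: payoffs 4.6, 5.2, 1.7 → best response M.
Column against C: payoffs 3.9, 4.2, 0.8 → best response M.
Column against D: payoffs 4.7, 5, 4.1 → best response M.
No profile is a mutual best response for all players.

There is no pure-strategy Nash equilibrium.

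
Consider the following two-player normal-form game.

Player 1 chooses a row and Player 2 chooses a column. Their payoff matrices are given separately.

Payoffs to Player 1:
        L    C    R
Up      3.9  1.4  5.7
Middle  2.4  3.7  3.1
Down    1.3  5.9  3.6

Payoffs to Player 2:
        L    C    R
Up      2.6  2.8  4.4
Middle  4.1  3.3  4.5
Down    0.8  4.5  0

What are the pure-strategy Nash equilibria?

Player 1 against L: payoffs 3.9, 2.4, 1.3 → best response Up.
Player 1 against C: payoffs 1.4, 3.7, 5.9 → best response Down.
Player 1 against R: payoffs 5.7, 3.1, 3.6 → best response Up.
Player 2 against Up: payoffs 2.6, 2.8, 4.4 → best response R.
Player 2 against Middle: payoffs 4.1, 3.3, 4.5 → best response R.
Player 2 against Down: payoffs 0.8, 4.5, 0 → best response C.
Mutual best responses: (Up, R); (Down, C).

The pure Nash equilibria are (Up, R); (Down, C).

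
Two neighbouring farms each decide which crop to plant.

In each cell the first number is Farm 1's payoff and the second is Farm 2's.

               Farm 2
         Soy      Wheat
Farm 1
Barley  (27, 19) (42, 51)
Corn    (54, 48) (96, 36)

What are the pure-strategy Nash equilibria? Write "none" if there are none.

The unique pure-strategy Nash equilibrium is (Corn, Soy).

Mark each player's best response to every combination of opponents' strategies; a profile where every player is best-responding is a pure Nash equilibrium.
Farm 1 against Soy: payoffs 27, 54 → best response Corn.
Farm 1 against Wheat: payoffs 42, 96 → best response Corn.
Farm 2 against Barley: payoffs 19, 51 → best response Wheat.
Farm 2 against Corn: payoffs 48, 36 → best response Soy.
Mutual best responses: (Corn, Soy).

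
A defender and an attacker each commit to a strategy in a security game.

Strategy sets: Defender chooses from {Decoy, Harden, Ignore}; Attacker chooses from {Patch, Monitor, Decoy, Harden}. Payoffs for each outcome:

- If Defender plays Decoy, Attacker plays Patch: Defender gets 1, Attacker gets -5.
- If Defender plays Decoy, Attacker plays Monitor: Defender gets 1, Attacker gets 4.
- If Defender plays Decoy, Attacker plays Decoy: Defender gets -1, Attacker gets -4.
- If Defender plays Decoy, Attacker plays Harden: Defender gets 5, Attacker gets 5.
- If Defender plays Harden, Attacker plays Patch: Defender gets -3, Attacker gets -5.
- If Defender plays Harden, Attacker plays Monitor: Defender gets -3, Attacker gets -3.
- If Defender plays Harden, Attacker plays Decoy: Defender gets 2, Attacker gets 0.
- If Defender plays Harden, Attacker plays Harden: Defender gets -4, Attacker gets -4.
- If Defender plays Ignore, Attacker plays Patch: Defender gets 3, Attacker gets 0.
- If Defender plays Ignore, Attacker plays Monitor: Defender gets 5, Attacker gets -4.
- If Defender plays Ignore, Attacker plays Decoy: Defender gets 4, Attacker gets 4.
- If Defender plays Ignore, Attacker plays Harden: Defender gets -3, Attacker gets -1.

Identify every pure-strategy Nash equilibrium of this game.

Pure-strategy Nash equilibria: (Decoy, Harden); (Ignore, Decoy)

Defender against Patch: payoffs 1, -3, 3 → best response Ignore.
Defender against Monitor: payoffs 1, -3, 5 → best response Ignore.
Defender against Decoy: payoffs -1, 2, 4 → best response Ignore.
Defender against Harden: payoffs 5, -4, -3 → best response Decoy.
Attacker against Decoy: payoffs -5, 4, -4, 5 → best response Harden.
Attacker against Harden: payoffs -5, -3, 0, -4 → best response Decoy.
Attacker against Ignore: payoffs 0, -4, 4, -1 → best response Decoy.
Mutual best responses: (Decoy, Harden); (Ignore, Decoy).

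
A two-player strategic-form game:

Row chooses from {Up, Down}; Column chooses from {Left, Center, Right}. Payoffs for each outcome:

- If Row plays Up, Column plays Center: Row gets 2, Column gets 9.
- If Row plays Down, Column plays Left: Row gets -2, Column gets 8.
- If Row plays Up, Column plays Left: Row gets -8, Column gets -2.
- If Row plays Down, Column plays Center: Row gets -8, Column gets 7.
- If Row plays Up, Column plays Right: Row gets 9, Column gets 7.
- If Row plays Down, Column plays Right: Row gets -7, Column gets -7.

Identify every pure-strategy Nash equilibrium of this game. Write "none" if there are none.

The pure Nash equilibria are (Up, Center), (Down, Left).

(Up, Left): Row can switch to Down (-8 → -2). Not NE.
(Up, Center): Row gets 2, best alternative -8; Column gets 9, best alternative 7. No profitable deviation — NE.
(Up, Right): Column can switch to Center (7 → 9). Not NE.
(Down, Left): Row gets -2, best alternative -8; Column gets 8, best alternative 7. No profitable deviation — NE.
(Down, Center): Row can switch to Up (-8 → 2). Not NE.
(Down, Right): Row can switch to Up (-7 → 9). Not NE.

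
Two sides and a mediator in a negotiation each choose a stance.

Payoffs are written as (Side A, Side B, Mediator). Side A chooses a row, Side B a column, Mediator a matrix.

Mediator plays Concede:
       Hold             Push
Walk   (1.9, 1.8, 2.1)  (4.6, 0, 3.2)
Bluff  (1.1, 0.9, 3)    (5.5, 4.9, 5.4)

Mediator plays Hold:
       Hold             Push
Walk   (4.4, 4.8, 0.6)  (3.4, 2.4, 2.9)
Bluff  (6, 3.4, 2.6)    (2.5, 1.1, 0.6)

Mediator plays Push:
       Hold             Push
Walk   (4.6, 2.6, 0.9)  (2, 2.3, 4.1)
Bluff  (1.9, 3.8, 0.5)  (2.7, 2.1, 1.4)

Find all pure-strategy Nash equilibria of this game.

Pure-strategy Nash equilibria: (Walk, Hold, Concede) and (Bluff, Push, Concede)

(Walk, Hold, Concede): Side A gets 1.9, best alternative 1.1; Side B gets 1.8, best alternative 0; Mediator gets 2.1, best alternative 0.9. No profitable deviation — NE.
(Walk, Hold, Hold): Side A can switch to Bluff (4.4 → 6). Not NE.
(Walk, Hold, Push): Mediator can switch to Concede (0.9 → 2.1). Not NE.
(Walk, Push, Concede): Side A can switch to Bluff (4.6 → 5.5). Not NE.
(Walk, Push, Hold): Side B can switch to Hold (2.4 → 4.8). Not NE.
(Walk, Push, Push): Side A can switch to Bluff (2 → 2.7). Not NE.
(Bluff, Hold, Concede): Side A can switch to Walk (1.1 → 1.9). Not NE.
(Bluff, Hold, Hold): Mediator can switch to Concede (2.6 → 3). Not NE.
(Bluff, Hold, Push): Side A can switch to Walk (1.9 → 4.6). Not NE.
(Bluff, Push, Concede): Side A gets 5.5, best alternative 4.6; Side B gets 4.9, best alternative 0.9; Mediator gets 5.4, best alternative 1.4. No profitable deviation — NE.
(Bluff, Push, Hold): Side A can switch to Walk (2.5 → 3.4). Not NE.
(Bluff, Push, Push): Side B can switch to Hold (2.1 → 3.8). Not NE.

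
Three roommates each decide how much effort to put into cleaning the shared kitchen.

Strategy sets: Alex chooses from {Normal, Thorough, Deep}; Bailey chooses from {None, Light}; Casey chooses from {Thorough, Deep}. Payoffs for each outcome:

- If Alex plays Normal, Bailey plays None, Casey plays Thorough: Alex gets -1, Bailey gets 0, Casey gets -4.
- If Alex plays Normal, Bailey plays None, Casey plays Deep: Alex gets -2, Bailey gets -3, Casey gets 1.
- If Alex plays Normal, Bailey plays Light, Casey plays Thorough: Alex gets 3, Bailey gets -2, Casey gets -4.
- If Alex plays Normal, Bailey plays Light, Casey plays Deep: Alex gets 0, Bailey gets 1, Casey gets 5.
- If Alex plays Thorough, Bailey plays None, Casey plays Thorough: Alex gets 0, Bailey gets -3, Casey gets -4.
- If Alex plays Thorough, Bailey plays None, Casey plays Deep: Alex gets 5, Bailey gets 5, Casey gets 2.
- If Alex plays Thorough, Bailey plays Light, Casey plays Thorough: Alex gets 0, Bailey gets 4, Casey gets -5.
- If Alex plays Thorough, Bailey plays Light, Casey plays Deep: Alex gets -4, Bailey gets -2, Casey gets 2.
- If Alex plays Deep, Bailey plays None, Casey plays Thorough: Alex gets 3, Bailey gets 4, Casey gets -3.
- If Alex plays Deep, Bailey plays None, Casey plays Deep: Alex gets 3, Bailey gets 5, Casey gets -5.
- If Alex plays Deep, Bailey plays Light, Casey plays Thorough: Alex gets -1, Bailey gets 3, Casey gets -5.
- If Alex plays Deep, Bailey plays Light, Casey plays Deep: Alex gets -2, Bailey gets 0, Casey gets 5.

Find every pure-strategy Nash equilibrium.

(Normal, None, Thorough): Alex can switch to Thorough (-1 → 0). Not NE.
(Normal, None, Deep): Alex can switch to Thorough (-2 → 5). Not NE.
(Normal, Light, Thorough): Bailey can switch to None (-2 → 0). Not NE.
(Normal, Light, Deep): Alex gets 0, best alternative -2; Bailey gets 1, best alternative -3; Casey gets 5, best alternative -4. No profitable deviation — NE.
(Thorough, None, Thorough): Alex can switch to Deep (0 → 3). Not NE.
(Thorough, None, Deep): Alex gets 5, best alternative 3; Bailey gets 5, best alternative -2; Casey gets 2, best alternative -4. No profitable deviation — NE.
(Thorough, Light, Thorough): Alex can switch to Normal (0 → 3). Not NE.
(Thorough, Light, Deep): Alex can switch to Normal (-4 → 0). Not NE.
(Deep, None, Thorough): Alex gets 3, best alternative 0; Bailey gets 4, best alternative 3; Casey gets -3, best alternative -5. No profitable deviation — NE.
(Deep, None, Deep): Alex can switch to Thorough (3 → 5). Not NE.
(Deep, Light, Thorough): Alex can switch to Normal (-1 → 3). Not NE.
(Deep, Light, Deep): Alex can switch to Normal (-2 → 0). Not NE.

(Normal, Light, Deep); (Thorough, None, Deep); (Deep, None, Thorough)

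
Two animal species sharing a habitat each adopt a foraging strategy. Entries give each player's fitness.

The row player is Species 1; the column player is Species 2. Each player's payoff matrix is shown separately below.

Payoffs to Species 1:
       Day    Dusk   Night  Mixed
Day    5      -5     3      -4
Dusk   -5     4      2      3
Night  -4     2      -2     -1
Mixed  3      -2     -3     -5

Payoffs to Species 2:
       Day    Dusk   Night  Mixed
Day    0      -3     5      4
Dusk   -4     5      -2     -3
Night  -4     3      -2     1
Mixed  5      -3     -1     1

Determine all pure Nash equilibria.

Pure-strategy Nash equilibria: (Day, Night), (Dusk, Dusk)

(Day, Day): Species 2 can switch to Night (0 → 5). Not NE.
(Day, Dusk): Species 1 can switch to Dusk (-5 → 4). Not NE.
(Day, Night): Species 1 gets 3, best alternative 2; Species 2 gets 5, best alternative 4. No profitable deviation — NE.
(Day, Mixed): Species 1 can switch to Dusk (-4 → 3). Not NE.
(Dusk, Day): Species 1 can switch to Day (-5 → 5). Not NE.
(Dusk, Dusk): Species 1 gets 4, best alternative 2; Species 2 gets 5, best alternative -2. No profitable deviation — NE.
(Dusk, Night): Species 1 can switch to Day (2 → 3). Not NE.
(Dusk, Mixed): Species 2 can switch to Dusk (-3 → 5). Not NE.
(The remaining 8 profiles each have a profitable deviation by the same check.)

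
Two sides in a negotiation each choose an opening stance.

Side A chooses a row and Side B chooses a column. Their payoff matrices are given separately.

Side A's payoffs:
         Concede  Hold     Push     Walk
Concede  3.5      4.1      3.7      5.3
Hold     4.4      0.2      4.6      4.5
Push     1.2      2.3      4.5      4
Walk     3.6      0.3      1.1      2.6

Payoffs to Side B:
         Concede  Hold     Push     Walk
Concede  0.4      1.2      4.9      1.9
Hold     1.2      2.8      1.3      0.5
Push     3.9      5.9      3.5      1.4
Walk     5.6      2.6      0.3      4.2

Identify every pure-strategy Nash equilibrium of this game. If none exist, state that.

none

(Concede, Concede): Side A can switch to Hold (3.5 → 4.4). Not NE.
(Concede, Hold): Side B can switch to Push (1.2 → 4.9). Not NE.
(Concede, Push): Side A can switch to Hold (3.7 → 4.6). Not NE.
(Concede, Walk): Side B can switch to Push (1.9 → 4.9). Not NE.
(Hold, Concede): Side B can switch to Hold (1.2 → 2.8). Not NE.
(Hold, Hold): Side A can switch to Concede (0.2 → 4.1). Not NE.
(Hold, Push): Side B can switch to Hold (1.3 → 2.8). Not NE.
(Hold, Walk): Side A can switch to Concede (4.5 → 5.3). Not NE.
(Push, Concede): Side A can switch to Concede (1.2 → 3.5). Not NE.
(Push, Hold): Side A can switch to Concede (2.3 → 4.1). Not NE.
(Push, Push): Side A can switch to Hold (4.5 → 4.6). Not NE.
(Push, Walk): Side A can switch to Concede (4 → 5.3). Not NE.
(The remaining 4 profiles each have a profitable deviation by the same check.)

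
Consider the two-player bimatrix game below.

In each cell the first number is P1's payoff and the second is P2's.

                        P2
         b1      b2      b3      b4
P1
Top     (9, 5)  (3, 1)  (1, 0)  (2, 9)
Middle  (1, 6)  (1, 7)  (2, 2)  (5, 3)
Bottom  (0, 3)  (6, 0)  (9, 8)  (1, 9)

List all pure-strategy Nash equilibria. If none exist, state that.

There is no pure-strategy Nash equilibrium.

P1 against b1: payoffs 9, 1, 0 → best response Top.
P1 against b2: payoffs 3, 1, 6 → best response Bottom.
P1 against b3: payoffs 1, 2, 9 → best response Bottom.
P1 against b4: payoffs 2, 5, 1 → best response Middle.
P2 against Top: payoffs 5, 1, 0, 9 → best response b4.
P2 against Middle: payoffs 6, 7, 2, 3 → best response b2.
P2 against Bottom: payoffs 3, 0, 8, 9 → best response b4.
No profile is a mutual best response for all players.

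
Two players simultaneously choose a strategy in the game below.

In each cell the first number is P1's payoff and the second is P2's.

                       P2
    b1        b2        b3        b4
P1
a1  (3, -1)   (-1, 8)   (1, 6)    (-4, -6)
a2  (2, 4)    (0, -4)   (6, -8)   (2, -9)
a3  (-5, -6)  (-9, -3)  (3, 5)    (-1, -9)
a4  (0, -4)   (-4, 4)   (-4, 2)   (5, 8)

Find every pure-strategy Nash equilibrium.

(a1, b1): P2 can switch to b2 (-1 → 8). Not NE.
(a1, b2): P1 can switch to a2 (-1 → 0). Not NE.
(a1, b3): P1 can switch to a2 (1 → 6). Not NE.
(a1, b4): P1 can switch to a2 (-4 → 2). Not NE.
(a2, b1): P1 can switch to a1 (2 → 3). Not NE.
(a2, b2): P2 can switch to b1 (-4 → 4). Not NE.
(a2, b3): P2 can switch to b1 (-8 → 4). Not NE.
(a2, b4): P1 can switch to a4 (2 → 5). Not NE.
(a3, b1): P1 can switch to a1 (-5 → 3). Not NE.
(a3, b2): P1 can switch to a1 (-9 → -1). Not NE.
(a4, b4): P1 gets 5, best alternative 2; P2 gets 8, best alternative 4. No profitable deviation — NE.
(The remaining 5 profiles each have a profitable deviation by the same check.)

Pure NE: (a4, b4)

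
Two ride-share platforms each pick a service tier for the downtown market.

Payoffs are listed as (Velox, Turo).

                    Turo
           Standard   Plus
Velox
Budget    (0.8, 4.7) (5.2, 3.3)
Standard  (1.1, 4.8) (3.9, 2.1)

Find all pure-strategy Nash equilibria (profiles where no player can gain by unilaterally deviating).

For each strategy profile, look for a profitable unilateral deviation.
(Budget, Standard): Velox can switch to Standard (0.8 → 1.1). Not NE.
(Budget, Plus): Turo can switch to Standard (3.3 → 4.7). Not NE.
(Standard, Standard): Velox gets 1.1, best alternative 0.8; Turo gets 4.8, best alternative 2.1. No profitable deviation — NE.
(Standard, Plus): Velox can switch to Budget (3.9 → 5.2). Not NE.

(Standard, Standard)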